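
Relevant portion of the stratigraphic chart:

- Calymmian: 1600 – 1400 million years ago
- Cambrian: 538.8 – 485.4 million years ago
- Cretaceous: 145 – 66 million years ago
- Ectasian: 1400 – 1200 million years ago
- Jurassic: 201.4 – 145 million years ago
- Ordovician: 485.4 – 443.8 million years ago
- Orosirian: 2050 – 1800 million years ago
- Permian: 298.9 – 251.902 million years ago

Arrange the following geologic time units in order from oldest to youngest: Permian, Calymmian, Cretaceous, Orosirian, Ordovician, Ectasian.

Read off each span (Ma): Permian 298.9–251.902; Calymmian 1600–1400; Cretaceous 145–66; Orosirian 2050–1800; Ordovician 485.4–443.8; Ectasian 1400–1200.
Larger Ma is older, so oldest→youngest is Orosirian, Calymmian, Ectasian, Ordovician, Permian, Cretaceous.

Orosirian, then Calymmian, then Ectasian, then Ordovician, then Permian, then Cretaceous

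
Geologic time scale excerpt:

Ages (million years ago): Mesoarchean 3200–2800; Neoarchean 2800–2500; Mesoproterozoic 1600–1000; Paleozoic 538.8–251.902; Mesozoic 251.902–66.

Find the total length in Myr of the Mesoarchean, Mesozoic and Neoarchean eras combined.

Duration is start − end for each: (3200 − 2800) + (251.902 − 66) + (2800 − 2500).
That is 400 + 185.902 + 300, which totals 885.902 million years.

885.902 million years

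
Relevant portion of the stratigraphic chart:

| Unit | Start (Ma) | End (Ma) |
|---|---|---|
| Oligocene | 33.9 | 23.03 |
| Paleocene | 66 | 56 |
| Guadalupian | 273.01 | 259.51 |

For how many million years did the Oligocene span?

33.9 − 23.03 = 10.87 million years.

10.87 million years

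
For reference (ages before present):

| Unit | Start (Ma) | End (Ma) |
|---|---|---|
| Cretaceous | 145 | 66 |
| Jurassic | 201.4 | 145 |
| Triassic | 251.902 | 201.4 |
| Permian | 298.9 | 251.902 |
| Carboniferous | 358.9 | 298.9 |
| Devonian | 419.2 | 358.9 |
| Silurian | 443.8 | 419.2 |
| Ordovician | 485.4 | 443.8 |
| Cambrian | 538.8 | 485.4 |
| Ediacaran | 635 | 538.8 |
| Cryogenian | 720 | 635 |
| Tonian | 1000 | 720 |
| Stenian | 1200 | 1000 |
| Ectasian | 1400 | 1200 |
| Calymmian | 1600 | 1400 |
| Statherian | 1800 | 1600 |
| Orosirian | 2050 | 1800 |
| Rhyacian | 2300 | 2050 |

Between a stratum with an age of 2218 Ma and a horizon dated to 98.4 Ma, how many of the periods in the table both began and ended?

16

2218 Ma sits inside the Rhyacian (2300–2050) and 98.4 Ma inside the Cretaceous (145–66); neither of those is wholly between the two dates.
The listed periods lying completely between them are Orosirian, Statherian, Calymmian, Ectasian, Stenian, Tonian, Cryogenian, Ediacaran, Cambrian, Ordovician, Silurian, Devonian, Carboniferous, Permian, Triassic, Jurassic — 16 in all.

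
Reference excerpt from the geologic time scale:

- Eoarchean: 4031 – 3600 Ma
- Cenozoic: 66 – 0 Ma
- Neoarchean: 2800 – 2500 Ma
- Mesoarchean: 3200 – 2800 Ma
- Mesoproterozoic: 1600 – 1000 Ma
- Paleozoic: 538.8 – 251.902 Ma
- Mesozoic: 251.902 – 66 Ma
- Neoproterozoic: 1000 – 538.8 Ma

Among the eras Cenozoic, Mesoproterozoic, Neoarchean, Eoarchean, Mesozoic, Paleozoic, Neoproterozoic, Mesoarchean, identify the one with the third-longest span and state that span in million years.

Eoarchean, 431 million years

Start − end for each: Cenozoic 66 − 0 = 66; Mesoproterozoic 1600 − 1000 = 600; Neoarchean 2800 − 2500 = 300; Eoarchean 4031 − 3600 = 431; Mesozoic 251.902 − 66 = 185.902; Paleozoic 538.8 − 251.902 = 286.898; Neoproterozoic 1000 − 538.8 = 461.2; Mesoarchean 3200 − 2800 = 400.
Ranking these from longest: Mesoproterozoic > Neoproterozoic > Eoarchean > Mesoarchean > Neoarchean > Paleozoic > Mesozoic > Cenozoic.
Position 3 in that ranking is Eoarchean, which lasted 431 Myr.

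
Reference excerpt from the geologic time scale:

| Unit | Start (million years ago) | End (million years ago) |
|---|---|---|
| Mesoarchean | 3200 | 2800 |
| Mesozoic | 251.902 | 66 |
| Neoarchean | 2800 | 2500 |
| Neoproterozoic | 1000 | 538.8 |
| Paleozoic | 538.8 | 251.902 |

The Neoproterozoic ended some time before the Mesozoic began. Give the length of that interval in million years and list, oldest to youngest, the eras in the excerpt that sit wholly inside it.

286.898 million years; Paleozoic

The Neoproterozoic closes at 538.8 Ma and the Mesozoic opens at 251.902 Ma, so the interval is 538.8 − 251.902 = 286.898 Myr.
An era fits inside if it starts at or after 538.8 Ma and ends at or before 251.902 Ma; oldest first that gives Paleozoic.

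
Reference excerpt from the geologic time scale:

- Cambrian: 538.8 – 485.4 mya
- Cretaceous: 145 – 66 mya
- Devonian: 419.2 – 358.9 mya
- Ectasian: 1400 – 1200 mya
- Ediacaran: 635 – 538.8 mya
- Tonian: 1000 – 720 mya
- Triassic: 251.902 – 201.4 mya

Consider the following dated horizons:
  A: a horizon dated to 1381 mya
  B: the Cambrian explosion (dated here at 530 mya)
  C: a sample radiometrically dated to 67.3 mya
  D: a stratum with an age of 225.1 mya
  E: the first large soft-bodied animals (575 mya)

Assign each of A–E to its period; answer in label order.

Match each age against the start–end ranges in the excerpt: A = 1381 Ma → Ectasian (1400–1200); B = 530 Ma → Cambrian (538.8–485.4); C = 67.3 Ma → Cretaceous (145–66); D = 225.1 Ma → Triassic (251.902–201.4); E = 575 Ma → Ediacaran (635–538.8).

A — Ectasian; B — Cambrian; C — Cretaceous; D — Triassic; E — Ediacaran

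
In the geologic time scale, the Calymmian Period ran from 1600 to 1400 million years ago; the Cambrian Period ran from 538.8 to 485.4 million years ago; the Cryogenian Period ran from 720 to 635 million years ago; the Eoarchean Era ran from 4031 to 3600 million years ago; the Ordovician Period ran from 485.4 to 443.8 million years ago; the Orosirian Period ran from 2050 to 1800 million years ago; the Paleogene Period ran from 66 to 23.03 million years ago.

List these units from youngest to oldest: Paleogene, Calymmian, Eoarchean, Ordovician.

The oldest of these is Eoarchean (starts 4031 Ma) and the youngest is Paleogene (ends 23.03 Ma).
In between, by decreasing start age: Calymmian (1600), Ordovician (485.4).
Listing youngest first means reversing that sequence.

Paleogene → Ordovician → Calymmian → Eoarchean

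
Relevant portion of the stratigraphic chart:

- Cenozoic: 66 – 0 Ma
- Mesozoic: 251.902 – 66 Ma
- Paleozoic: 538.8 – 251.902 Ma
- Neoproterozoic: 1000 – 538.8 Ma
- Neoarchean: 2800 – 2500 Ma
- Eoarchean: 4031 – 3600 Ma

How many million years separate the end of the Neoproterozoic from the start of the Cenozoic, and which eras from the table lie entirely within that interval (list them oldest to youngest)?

472.8 million years; Paleozoic, Mesozoic

The Neoproterozoic closes at 538.8 Ma and the Cenozoic opens at 66 Ma, so the interval is 538.8 − 66 = 472.8 Myr.
An era fits inside if it starts at or after 538.8 Ma and ends at or before 66 Ma; oldest first that gives Paleozoic, Mesozoic.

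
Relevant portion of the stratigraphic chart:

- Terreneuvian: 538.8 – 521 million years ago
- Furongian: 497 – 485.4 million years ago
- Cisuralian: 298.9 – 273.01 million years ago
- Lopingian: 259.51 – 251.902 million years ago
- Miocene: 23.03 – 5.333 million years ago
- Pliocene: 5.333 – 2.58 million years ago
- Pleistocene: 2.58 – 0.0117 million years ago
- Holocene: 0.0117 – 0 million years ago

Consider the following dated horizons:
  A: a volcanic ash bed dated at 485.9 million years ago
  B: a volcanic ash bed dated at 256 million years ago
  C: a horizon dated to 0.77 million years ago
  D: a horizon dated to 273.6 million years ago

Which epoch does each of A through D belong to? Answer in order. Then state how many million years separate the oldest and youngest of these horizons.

A — Furongian; B — Lopingian; C — Pleistocene; D — Cisuralian; span 485.13 million years

Match each age against the start–end ranges in the excerpt: A = 485.9 Ma → Furongian (497–485.4); B = 256 Ma → Lopingian (259.51–251.902); C = 0.77 Ma → Pleistocene (2.58–0.0117); D = 273.6 Ma → Cisuralian (298.9–273.01).
The largest age is 485.9 Ma and the smallest is 0.77 Ma; their difference is 485.13 Myr.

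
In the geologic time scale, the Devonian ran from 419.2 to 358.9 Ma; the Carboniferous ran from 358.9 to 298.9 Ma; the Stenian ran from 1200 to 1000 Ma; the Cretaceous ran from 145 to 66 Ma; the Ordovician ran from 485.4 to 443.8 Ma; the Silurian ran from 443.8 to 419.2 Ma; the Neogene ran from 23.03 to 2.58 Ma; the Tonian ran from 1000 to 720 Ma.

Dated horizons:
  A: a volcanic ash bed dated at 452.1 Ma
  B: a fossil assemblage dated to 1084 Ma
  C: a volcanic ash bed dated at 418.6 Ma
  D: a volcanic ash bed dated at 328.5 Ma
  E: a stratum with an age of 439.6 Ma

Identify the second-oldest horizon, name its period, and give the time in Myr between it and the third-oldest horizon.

A, in the Ordovician; 12.5 million years to E

Larger Ma means older, so oldest first: B 1084 > A 452.1 > E 439.6 > C 418.6 > D 328.5.
Counting 2 along gives A (452.1 Ma); the excerpt puts that inside the Ordovician, 485.4–443.8 Ma.
Next in line is E (439.6 Ma), and 452.1 − 439.6 = 12.5 Myr.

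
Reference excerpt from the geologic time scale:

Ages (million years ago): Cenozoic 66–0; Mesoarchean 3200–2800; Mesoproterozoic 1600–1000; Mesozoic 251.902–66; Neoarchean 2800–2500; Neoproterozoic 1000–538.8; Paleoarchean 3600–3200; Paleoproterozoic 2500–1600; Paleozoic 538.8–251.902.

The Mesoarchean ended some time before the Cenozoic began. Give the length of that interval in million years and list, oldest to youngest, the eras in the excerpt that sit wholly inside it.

2734 million years; Neoarchean, Paleoproterozoic, Mesoproterozoic, Neoproterozoic, Paleozoic, Mesozoic

The Mesoarchean closes at 2800 Ma and the Cenozoic opens at 66 Ma, so the interval is 2800 − 66 = 2734 Myr.
An era fits inside if it starts at or after 2800 Ma and ends at or before 66 Ma; oldest first that gives Neoarchean, Paleoproterozoic, Mesoproterozoic, Neoproterozoic, Paleozoic, Mesozoic.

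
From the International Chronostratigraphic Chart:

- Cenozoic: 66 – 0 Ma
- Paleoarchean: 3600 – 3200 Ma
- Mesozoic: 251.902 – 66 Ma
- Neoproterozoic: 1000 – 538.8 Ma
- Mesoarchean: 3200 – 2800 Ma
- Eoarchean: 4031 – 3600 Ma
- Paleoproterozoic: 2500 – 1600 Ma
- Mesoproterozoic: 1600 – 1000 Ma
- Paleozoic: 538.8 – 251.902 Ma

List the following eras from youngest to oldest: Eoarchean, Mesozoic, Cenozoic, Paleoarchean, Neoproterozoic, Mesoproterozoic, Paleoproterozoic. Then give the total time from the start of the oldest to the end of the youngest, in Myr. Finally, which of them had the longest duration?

Start ages (Ma): Eoarchean 4031, Paleoarchean 3600, Paleoproterozoic 2500, Mesoproterozoic 1600, Neoproterozoic 1000, Mesozoic 251.902, Cenozoic 66.
Ordered youngest to oldest: Cenozoic, Mesozoic, Neoproterozoic, Mesoproterozoic, Paleoproterozoic, Paleoarchean, Eoarchean.
Span = 4031 − 0 = 4031 Myr.
Durations: Paleoarchean 400, Cenozoic 66, Eoarchean 431, Paleoproterozoic 900, Mesoproterozoic 600, Mesozoic 185.902, Neoproterozoic 461.2 → longest is Paleoproterozoic (900 Myr).

Cenozoic, Mesozoic, Neoproterozoic, Mesoproterozoic, Paleoproterozoic, Paleoarchean, Eoarchean; total span 4031 Myr; longest is Paleoproterozoic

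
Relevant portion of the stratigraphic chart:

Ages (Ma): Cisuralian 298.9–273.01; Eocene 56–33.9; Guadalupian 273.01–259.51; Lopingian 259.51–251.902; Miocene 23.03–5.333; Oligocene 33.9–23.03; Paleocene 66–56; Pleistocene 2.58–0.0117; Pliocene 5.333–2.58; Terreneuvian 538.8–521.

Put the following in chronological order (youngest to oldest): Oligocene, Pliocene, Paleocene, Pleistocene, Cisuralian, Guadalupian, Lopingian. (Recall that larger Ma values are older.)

The oldest of these is Cisuralian (starts 298.9 Ma) and the youngest is Pleistocene (ends 0.0117 Ma).
In between, by decreasing start age: Guadalupian (273.01), Lopingian (259.51), Paleocene (66), Oligocene (33.9), Pliocene (5.333).
Listing youngest first means reversing that sequence.

Pleistocene, Pliocene, Oligocene, Paleocene, Lopingian, Guadalupian, Cisuralian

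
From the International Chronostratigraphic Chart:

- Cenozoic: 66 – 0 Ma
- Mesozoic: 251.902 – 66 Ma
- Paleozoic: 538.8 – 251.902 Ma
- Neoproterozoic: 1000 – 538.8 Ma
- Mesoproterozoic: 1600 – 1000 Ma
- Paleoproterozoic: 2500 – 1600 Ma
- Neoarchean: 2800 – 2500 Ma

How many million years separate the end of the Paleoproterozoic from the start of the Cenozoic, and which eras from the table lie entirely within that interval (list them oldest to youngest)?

1534 million years; Mesoproterozoic, Neoproterozoic, Paleozoic, Mesozoic

End of Paleoproterozoic = 1600 Ma; start of Cenozoic = 66 Ma.
Gap = 1600 − 66 = 1534 Myr.
Eras wholly inside 1600–66 Ma: Mesoproterozoic (1600–1000), Neoproterozoic (1000–538.8), Paleozoic (538.8–251.902), Mesozoic (251.902–66).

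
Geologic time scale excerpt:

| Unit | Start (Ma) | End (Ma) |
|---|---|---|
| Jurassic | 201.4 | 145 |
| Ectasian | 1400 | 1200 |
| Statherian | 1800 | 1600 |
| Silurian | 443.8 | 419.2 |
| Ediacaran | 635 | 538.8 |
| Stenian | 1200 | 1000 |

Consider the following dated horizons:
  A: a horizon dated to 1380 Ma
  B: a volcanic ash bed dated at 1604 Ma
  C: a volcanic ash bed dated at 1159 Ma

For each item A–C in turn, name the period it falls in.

A — Ectasian; B — Statherian; C — Stenian

A: 1380 Ma lies in 1400–1200 Ma, so Ectasian.
B: 1604 Ma lies in 1800–1600 Ma, so Statherian.
C: 1159 Ma lies in 1200–1000 Ma, so Stenian.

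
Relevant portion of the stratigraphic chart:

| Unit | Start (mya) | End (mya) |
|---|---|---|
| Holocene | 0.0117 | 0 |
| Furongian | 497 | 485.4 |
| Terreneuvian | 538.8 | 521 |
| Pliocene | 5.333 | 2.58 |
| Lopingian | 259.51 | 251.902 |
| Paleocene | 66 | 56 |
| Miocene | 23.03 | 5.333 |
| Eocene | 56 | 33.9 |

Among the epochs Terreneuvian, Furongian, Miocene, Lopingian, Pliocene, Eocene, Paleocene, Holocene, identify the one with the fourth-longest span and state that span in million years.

Furongian, 11.6 million years

Durations: Terreneuvian 17.8; Furongian 11.6; Miocene 17.697; Lopingian 7.608; Pliocene 2.753; Eocene 22.1; Paleocene 10; Holocene 0.0117 Myr.
Sorted longest-first: Eocene (22.1), Terreneuvian (17.8), Miocene (17.697), Furongian (11.6), Paleocene (10), Lopingian (7.608), Pliocene (2.753), Holocene (0.0117).
The fourth longest is Furongian at 11.6 Myr.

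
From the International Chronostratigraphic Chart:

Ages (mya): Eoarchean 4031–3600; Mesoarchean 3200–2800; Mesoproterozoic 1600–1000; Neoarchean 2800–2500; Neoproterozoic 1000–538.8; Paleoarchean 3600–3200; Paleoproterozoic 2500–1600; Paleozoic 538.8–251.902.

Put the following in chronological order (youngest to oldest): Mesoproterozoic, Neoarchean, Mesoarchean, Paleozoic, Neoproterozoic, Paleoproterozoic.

Paleozoic, Neoproterozoic, Mesoproterozoic, Paleoproterozoic, Neoarchean, Mesoarchean

Read off each span (Ma): Mesoproterozoic 1600–1000; Neoarchean 2800–2500; Mesoarchean 3200–2800; Paleozoic 538.8–251.902; Neoproterozoic 1000–538.8; Paleoproterozoic 2500–1600.
Larger Ma is older, so oldest→youngest is Mesoarchean, Neoarchean, Paleoproterozoic, Mesoproterozoic, Neoproterozoic, Paleozoic; reverse it for youngest→oldest.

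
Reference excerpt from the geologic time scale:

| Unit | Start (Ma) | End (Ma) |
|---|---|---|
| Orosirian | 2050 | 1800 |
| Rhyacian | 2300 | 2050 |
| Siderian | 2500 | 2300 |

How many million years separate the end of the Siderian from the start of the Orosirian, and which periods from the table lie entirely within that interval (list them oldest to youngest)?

The Siderian closes at 2300 Ma and the Orosirian opens at 2050 Ma, so the interval is 2300 − 2050 = 250 Myr.
A period fits inside if it starts at or after 2300 Ma and ends at or before 2050 Ma; oldest first that gives Rhyacian.

250 million years; Rhyacian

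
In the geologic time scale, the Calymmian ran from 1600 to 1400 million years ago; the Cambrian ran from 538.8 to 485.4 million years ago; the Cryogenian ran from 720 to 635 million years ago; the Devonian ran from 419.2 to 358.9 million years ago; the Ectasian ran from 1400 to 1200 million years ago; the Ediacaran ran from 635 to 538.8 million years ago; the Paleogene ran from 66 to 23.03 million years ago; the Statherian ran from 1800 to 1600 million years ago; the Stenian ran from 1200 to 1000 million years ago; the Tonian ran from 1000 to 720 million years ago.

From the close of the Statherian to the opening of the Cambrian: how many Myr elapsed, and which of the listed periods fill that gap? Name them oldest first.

1061.2 million years; Calymmian, Ectasian, Stenian, Tonian, Cryogenian, Ediacaran

The Statherian closes at 1600 Ma and the Cambrian opens at 538.8 Ma, so the interval is 1600 − 538.8 = 1061.2 Myr.
A period fits inside if it starts at or after 1600 Ma and ends at or before 538.8 Ma; oldest first that gives Calymmian, Ectasian, Stenian, Tonian, Cryogenian, Ediacaran.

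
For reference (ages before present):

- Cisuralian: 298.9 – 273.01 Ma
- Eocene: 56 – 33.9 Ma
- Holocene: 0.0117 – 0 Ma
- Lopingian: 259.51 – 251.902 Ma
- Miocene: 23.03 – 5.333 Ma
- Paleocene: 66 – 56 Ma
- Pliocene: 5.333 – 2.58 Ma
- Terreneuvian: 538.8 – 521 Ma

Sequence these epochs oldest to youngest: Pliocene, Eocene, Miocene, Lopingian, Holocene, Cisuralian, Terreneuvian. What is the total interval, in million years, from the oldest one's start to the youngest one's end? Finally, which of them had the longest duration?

Terreneuvian, Cisuralian, Lopingian, Eocene, Miocene, Pliocene, Holocene; total span 538.8 Myr; longest is Cisuralian

Start ages (Ma): Terreneuvian 538.8, Cisuralian 298.9, Lopingian 259.51, Eocene 56, Miocene 23.03, Pliocene 5.333, Holocene 0.0117.
Ordered oldest to youngest: Terreneuvian, Cisuralian, Lopingian, Eocene, Miocene, Pliocene, Holocene.
Span = 538.8 − 0 = 538.8 Myr.
Durations: Eocene 22.1, Lopingian 7.608, Pliocene 2.753, Holocene 0.0117, Cisuralian 25.89, Miocene 17.697, Terreneuvian 17.8 → longest is Cisuralian (25.89 Myr).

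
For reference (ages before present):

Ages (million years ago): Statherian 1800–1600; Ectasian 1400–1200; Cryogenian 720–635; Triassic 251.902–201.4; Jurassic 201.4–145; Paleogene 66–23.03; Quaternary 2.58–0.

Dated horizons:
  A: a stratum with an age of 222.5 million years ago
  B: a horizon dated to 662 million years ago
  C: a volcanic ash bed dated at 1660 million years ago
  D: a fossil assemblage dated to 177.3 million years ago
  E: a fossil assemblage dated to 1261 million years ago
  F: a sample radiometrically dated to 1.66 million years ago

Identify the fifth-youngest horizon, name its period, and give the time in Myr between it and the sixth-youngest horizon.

E, in the Ectasian; 399 million years to C

Sorted youngest-first by Ma: F (1.66), D (177.3), A (222.5), B (662), E (1261), C (1660).
The fifth youngest is E at 1261 Ma, which lies in 1400–1200 Ma: the Ectasian.
The sixth youngest is C at 1660 Ma; separation = |1261 − 1660| = 399 Myr.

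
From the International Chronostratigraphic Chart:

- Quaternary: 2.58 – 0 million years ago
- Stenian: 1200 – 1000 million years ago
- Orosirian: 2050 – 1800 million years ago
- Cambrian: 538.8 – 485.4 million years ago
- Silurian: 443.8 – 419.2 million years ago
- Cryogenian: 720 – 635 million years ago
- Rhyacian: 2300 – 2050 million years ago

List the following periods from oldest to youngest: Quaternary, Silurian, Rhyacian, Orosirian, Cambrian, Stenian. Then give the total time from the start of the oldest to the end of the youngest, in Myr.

From the excerpt: Quaternary 2.58–0; Silurian 443.8–419.2; Rhyacian 2300–2050; Orosirian 2050–1800; Cambrian 538.8–485.4; Stenian 1200–1000 (Ma).
Larger Ma is earlier, so the oldest is Rhyacian and the youngest is Quaternary; oldest to youngest: Rhyacian, Orosirian, Stenian, Cambrian, Silurian, Quaternary.
Oldest start 2300 minus youngest end 0 gives 2300 Myr overall.

Rhyacian, Orosirian, Stenian, Cambrian, Silurian, Quaternary; total span 2300 Myr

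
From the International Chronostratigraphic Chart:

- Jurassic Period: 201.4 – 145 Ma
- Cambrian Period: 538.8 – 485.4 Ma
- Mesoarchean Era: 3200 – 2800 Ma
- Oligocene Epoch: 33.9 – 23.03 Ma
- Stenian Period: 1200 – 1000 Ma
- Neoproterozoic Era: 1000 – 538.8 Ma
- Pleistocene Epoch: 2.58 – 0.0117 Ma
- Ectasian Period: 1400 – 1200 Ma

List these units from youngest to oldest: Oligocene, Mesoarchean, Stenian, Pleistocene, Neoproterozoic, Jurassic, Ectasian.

The oldest of these is Mesoarchean (starts 3200 Ma) and the youngest is Pleistocene (ends 0.0117 Ma).
In between, by decreasing start age: Ectasian (1400), Stenian (1200), Neoproterozoic (1000), Jurassic (201.4), Oligocene (33.9).
Listing youngest first means reversing that sequence.

Pleistocene, Oligocene, Jurassic, Neoproterozoic, Stenian, Ectasian, Mesoarchean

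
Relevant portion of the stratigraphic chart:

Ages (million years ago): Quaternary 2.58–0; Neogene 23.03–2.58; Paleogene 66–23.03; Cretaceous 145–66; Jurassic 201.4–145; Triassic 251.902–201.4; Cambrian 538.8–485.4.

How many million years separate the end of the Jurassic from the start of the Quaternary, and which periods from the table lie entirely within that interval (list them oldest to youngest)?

142.42 million years; Cretaceous, Paleogene, Neogene

End of Jurassic = 145 Ma; start of Quaternary = 2.58 Ma.
Gap = 145 − 2.58 = 142.42 Myr.
Periods wholly inside 145–2.58 Ma: Cretaceous (145–66), Paleogene (66–23.03), Neogene (23.03–2.58).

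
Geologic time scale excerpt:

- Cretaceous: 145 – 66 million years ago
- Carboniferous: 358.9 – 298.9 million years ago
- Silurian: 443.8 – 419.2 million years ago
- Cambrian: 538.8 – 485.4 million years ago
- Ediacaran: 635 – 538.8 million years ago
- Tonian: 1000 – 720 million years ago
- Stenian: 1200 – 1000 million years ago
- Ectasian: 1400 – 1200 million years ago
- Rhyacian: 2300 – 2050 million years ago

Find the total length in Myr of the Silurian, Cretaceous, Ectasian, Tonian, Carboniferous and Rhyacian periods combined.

893.6 million years

Each duration: Silurian = 24.6; Cretaceous = 79; Ectasian = 200; Tonian = 280; Carboniferous = 60; Rhyacian = 250.
Sum: 24.6 + 79 + 200 + 280 + 60 + 250 = 893.6 Myr.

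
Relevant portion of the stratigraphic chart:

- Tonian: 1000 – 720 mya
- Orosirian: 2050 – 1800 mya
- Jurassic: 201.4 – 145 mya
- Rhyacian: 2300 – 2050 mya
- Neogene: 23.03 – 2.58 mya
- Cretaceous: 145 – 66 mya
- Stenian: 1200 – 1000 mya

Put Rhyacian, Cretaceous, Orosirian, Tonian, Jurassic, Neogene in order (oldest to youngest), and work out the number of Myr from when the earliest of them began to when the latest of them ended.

Start ages (Ma): Rhyacian 2300, Orosirian 2050, Tonian 1000, Jurassic 201.4, Cretaceous 145, Neogene 23.03.
Ordered oldest to youngest: Rhyacian, Orosirian, Tonian, Jurassic, Cretaceous, Neogene.
Span = 2300 − 2.58 = 2297.42 Myr.

Rhyacian → Orosirian → Tonian → Jurassic → Cretaceous → Neogene; total span 2297.42 Myr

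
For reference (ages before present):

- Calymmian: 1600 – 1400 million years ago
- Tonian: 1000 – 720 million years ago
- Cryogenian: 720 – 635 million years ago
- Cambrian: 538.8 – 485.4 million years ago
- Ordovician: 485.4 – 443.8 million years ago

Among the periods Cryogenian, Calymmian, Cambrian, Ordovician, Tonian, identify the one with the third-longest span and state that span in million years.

Start − end for each: Cryogenian 720 − 635 = 85; Calymmian 1600 − 1400 = 200; Cambrian 538.8 − 485.4 = 53.4; Ordovician 485.4 − 443.8 = 41.6; Tonian 1000 − 720 = 280.
Ranking these from longest: Tonian > Calymmian > Cryogenian > Cambrian > Ordovician.
Position 3 in that ranking is Cryogenian, which lasted 85 Myr.

Cryogenian, 85 million years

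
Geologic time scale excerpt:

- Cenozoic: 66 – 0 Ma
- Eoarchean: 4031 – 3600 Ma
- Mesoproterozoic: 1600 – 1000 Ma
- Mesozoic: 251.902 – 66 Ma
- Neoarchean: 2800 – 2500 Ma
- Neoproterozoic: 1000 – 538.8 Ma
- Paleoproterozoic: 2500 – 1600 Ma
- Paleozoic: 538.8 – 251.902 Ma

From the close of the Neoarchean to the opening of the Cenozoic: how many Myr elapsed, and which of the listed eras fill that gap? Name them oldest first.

2434 million years; Paleoproterozoic, Mesoproterozoic, Neoproterozoic, Paleozoic, Mesozoic

End of Neoarchean = 2500 Ma; start of Cenozoic = 66 Ma.
Gap = 2500 − 66 = 2434 Myr.
Eras wholly inside 2500–66 Ma: Paleoproterozoic (2500–1600), Mesoproterozoic (1600–1000), Neoproterozoic (1000–538.8), Paleozoic (538.8–251.902), Mesozoic (251.902–66).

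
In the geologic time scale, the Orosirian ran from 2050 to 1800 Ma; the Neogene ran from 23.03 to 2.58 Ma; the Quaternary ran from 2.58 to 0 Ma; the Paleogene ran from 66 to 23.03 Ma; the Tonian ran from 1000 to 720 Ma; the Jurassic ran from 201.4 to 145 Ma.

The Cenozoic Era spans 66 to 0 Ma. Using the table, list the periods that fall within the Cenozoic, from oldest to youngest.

Paleogene, Neogene, Quaternary

Periods with both bounds inside 66–0 Ma: Paleogene (66–23.03), Neogene (23.03–2.58), Quaternary (2.58–0).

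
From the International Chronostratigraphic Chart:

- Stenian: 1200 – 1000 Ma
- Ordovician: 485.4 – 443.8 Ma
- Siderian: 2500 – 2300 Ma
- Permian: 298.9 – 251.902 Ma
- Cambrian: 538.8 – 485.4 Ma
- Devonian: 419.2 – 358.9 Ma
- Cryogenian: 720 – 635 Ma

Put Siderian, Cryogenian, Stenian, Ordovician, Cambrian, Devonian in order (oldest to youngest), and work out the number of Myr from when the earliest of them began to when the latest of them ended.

Siderian, Stenian, Cryogenian, Cambrian, Ordovician, Devonian; total span 2141.1 Myr

Start ages (Ma): Siderian 2500, Stenian 1200, Cryogenian 720, Cambrian 538.8, Ordovician 485.4, Devonian 419.2.
Ordered oldest to youngest: Siderian, Stenian, Cryogenian, Cambrian, Ordovician, Devonian.
Span = 2500 − 358.9 = 2141.1 Myr.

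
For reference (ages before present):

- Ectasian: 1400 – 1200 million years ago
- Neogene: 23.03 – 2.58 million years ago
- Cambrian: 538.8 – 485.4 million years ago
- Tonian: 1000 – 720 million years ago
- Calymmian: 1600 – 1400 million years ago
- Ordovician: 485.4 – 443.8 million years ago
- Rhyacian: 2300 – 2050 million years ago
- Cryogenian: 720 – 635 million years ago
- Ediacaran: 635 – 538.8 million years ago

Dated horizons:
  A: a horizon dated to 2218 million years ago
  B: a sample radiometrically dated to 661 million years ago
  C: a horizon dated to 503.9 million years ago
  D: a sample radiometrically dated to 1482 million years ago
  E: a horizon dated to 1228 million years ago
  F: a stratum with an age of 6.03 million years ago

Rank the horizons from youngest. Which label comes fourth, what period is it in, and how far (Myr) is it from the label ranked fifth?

Smaller Ma means younger, so youngest first: F 6.03 < C 503.9 < B 661 < E 1228 < D 1482 < A 2218.
Counting 4 along gives E (1228 Ma); the excerpt puts that inside the Ectasian, 1400–1200 Ma.
Next in line is D (1482 Ma), and 1482 − 1228 = 254 Myr.

E, in the Ectasian; 254 million years to D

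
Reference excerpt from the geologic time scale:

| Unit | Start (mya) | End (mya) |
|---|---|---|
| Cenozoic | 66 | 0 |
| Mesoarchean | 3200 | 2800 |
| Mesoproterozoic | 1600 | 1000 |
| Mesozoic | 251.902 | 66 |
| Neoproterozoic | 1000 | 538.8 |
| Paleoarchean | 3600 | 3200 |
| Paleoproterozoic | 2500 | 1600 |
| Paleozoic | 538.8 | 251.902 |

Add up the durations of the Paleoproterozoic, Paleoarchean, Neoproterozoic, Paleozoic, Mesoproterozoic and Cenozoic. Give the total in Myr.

2714.098 million years

Each duration: Paleoproterozoic = 900; Paleoarchean = 400; Neoproterozoic = 461.2; Paleozoic = 286.898; Mesoproterozoic = 600; Cenozoic = 66.
Sum: 900 + 400 + 461.2 + 286.898 + 600 + 66 = 2714.098 Myr.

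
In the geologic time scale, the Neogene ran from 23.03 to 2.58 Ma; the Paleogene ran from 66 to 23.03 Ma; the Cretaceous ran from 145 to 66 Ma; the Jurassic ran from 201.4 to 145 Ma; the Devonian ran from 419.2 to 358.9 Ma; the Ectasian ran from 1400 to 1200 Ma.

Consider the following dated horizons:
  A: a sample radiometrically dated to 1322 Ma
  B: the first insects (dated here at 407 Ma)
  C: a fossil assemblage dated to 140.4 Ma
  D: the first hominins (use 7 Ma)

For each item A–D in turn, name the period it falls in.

A — Ectasian; B — Devonian; C — Cretaceous; D — Neogene

Match each age against the start–end ranges in the excerpt: A = 1322 Ma → Ectasian (1400–1200); B = 407 Ma → Devonian (419.2–358.9); C = 140.4 Ma → Cretaceous (145–66); D = 7 Ma → Neogene (23.03–2.58).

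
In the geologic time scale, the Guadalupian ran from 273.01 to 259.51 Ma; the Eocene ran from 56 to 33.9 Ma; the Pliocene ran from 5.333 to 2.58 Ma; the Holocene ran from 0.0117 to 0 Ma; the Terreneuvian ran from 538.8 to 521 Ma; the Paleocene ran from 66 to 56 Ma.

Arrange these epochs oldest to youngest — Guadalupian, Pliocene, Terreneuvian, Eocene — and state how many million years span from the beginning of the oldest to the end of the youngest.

Terreneuvian, Guadalupian, Eocene, Pliocene; total span 536.22 Myr

Start ages (Ma): Terreneuvian 538.8, Guadalupian 273.01, Eocene 56, Pliocene 5.333.
Ordered oldest to youngest: Terreneuvian, Guadalupian, Eocene, Pliocene.
Span = 538.8 − 2.58 = 536.22 Myr.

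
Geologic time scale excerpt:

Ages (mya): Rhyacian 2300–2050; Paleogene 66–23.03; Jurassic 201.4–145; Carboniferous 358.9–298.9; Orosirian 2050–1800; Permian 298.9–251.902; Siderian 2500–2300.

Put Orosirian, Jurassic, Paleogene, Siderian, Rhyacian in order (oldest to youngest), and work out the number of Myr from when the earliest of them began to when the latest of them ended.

From the excerpt: Orosirian 2050–1800; Jurassic 201.4–145; Paleogene 66–23.03; Siderian 2500–2300; Rhyacian 2300–2050 (Ma).
Larger Ma is earlier, so the oldest is Siderian and the youngest is Paleogene; oldest to youngest: Siderian, Rhyacian, Orosirian, Jurassic, Paleogene.
Oldest start 2500 minus youngest end 23.03 gives 2476.97 Myr overall.

Siderian, Rhyacian, Orosirian, Jurassic, Paleogene; total span 2476.97 Myr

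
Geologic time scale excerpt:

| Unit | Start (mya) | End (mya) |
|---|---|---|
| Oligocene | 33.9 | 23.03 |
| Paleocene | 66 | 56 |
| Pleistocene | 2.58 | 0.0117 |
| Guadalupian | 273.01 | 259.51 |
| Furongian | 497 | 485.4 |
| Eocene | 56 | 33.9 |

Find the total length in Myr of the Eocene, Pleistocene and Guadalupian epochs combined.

38.1683 million years

Each duration: Eocene = 22.1; Pleistocene = 2.5683; Guadalupian = 13.5.
Sum: 22.1 + 2.5683 + 13.5 = 38.1683 Myr.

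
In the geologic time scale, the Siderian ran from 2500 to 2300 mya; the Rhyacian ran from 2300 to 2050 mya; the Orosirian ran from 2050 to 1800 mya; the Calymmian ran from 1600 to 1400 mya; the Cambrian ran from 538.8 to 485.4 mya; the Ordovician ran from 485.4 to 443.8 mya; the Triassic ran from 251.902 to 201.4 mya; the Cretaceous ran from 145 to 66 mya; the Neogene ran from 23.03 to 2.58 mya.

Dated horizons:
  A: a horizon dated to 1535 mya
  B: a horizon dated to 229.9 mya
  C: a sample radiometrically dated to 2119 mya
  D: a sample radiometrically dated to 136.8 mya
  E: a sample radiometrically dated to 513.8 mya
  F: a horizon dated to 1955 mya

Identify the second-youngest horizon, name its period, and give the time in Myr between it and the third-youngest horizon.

B, in the Triassic; 283.9 million years to E

Sorted youngest-first by Ma: D (136.8), B (229.9), E (513.8), A (1535), F (1955), C (2119).
The second youngest is B at 229.9 Ma, which lies in 251.902–201.4 Ma: the Triassic.
The third youngest is E at 513.8 Ma; separation = |229.9 − 513.8| = 283.9 Myr.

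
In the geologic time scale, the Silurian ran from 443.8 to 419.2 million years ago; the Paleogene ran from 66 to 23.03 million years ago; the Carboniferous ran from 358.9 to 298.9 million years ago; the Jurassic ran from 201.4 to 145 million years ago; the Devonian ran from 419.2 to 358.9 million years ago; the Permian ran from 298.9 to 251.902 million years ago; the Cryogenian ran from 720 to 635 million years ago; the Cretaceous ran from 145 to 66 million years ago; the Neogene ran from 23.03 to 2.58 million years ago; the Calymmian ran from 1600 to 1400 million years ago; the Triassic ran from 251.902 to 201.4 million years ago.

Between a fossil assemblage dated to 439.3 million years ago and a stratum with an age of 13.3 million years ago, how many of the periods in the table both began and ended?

7

439.3 Ma sits inside the Silurian (443.8–419.2) and 13.3 Ma inside the Neogene (23.03–2.58); neither of those is wholly between the two dates.
The listed periods lying completely between them are Devonian, Carboniferous, Permian, Triassic, Jurassic, Cretaceous, Paleogene — 7 in all.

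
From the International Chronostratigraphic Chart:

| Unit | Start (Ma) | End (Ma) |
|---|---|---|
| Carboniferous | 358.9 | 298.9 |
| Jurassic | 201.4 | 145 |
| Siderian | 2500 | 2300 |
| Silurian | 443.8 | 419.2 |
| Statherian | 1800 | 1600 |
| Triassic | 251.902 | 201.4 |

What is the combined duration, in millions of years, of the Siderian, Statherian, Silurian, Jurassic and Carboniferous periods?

Each duration: Siderian = 200; Statherian = 200; Silurian = 24.6; Jurassic = 56.4; Carboniferous = 60.
Sum: 200 + 200 + 24.6 + 56.4 + 60 = 541 Myr.

541 million years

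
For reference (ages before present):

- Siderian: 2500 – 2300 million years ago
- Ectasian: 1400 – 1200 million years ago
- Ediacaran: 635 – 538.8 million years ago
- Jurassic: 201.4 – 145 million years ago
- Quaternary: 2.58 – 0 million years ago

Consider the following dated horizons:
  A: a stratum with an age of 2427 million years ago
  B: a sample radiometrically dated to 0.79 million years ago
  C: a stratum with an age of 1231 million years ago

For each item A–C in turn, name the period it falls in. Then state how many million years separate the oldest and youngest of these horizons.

A — Siderian; B — Quaternary; C — Ectasian; span 2426.21 million years

A: 2427 Ma lies in 2500–2300 Ma, so Siderian.
B: 0.79 Ma lies in 2.58–0 Ma, so Quaternary.
C: 1231 Ma lies in 1400–1200 Ma, so Ectasian.
Oldest = 2427 Ma, youngest = 0.79 Ma → span 2426.21 Myr.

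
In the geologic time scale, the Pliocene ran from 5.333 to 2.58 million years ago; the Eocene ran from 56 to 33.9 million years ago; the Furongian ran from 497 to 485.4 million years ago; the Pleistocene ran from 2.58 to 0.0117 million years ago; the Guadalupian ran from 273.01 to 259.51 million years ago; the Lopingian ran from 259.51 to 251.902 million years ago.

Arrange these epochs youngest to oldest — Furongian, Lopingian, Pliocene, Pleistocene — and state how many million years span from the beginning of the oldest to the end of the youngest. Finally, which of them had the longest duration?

From the excerpt: Furongian 497–485.4; Lopingian 259.51–251.902; Pliocene 5.333–2.58; Pleistocene 2.58–0.0117 (Ma).
Larger Ma is earlier, so the oldest is Furongian and the youngest is Pleistocene; youngest to oldest: Pleistocene, Pliocene, Lopingian, Furongian.
Oldest start 497 minus youngest end 0.0117 gives 496.9883 Myr overall.
Individual lengths (start − end): Lopingian 7.608; Pleistocene 2.5683; Furongian 11.6; Pliocene 2.753. The largest is Furongian at 11.6 Myr.

Pleistocene, Pliocene, Lopingian, Furongian; total span 496.9883 Myr; longest is Furongian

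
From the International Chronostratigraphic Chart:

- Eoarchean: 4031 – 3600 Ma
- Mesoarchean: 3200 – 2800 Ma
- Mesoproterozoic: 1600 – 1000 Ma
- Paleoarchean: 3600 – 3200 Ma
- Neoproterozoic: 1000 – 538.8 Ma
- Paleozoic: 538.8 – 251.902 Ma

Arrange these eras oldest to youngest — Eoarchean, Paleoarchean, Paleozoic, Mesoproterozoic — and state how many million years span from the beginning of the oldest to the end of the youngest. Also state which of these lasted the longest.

Eoarchean, Paleoarchean, Mesoproterozoic, Paleozoic; total span 3779.098 Myr; longest is Mesoproterozoic

From the excerpt: Eoarchean 4031–3600; Paleoarchean 3600–3200; Paleozoic 538.8–251.902; Mesoproterozoic 1600–1000 (Ma).
Larger Ma is earlier, so the oldest is Eoarchean and the youngest is Paleozoic; oldest to youngest: Eoarchean, Paleoarchean, Mesoproterozoic, Paleozoic.
Oldest start 4031 minus youngest end 251.902 gives 3779.098 Myr overall.
Individual lengths (start − end): Mesoproterozoic 600; Paleoarchean 400; Paleozoic 286.898; Eoarchean 431. The largest is Mesoproterozoic at 600 Myr.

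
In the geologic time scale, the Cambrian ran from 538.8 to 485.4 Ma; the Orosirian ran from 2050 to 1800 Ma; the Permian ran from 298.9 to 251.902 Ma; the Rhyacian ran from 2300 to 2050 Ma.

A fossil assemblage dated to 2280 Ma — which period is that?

Rhyacian

2280 Ma lies between 2300 and 2050 Ma, so it falls in the Rhyacian.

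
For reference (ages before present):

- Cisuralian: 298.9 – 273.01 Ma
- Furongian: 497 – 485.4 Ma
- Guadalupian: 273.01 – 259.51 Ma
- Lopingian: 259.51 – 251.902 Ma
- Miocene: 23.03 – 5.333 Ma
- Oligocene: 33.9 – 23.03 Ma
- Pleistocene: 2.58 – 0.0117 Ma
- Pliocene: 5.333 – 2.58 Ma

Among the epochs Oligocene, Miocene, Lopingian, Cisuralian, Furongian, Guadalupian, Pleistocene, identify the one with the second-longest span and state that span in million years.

Durations: Oligocene 10.87; Miocene 17.697; Lopingian 7.608; Cisuralian 25.89; Furongian 11.6; Guadalupian 13.5; Pleistocene 2.5683 Myr.
Sorted longest-first: Cisuralian (25.89), Miocene (17.697), Guadalupian (13.5), Furongian (11.6), Oligocene (10.87), Lopingian (7.608), Pleistocene (2.5683).
The second longest is Miocene at 17.697 Myr.

Miocene, 17.697 million years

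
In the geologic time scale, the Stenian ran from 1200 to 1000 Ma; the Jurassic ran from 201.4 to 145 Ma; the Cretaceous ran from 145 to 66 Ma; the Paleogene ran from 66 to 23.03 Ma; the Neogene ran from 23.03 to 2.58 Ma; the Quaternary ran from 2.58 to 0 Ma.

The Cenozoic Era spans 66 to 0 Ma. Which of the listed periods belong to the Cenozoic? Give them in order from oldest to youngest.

Paleogene, Neogene, Quaternary

Periods with both bounds inside 66–0 Ma: Paleogene (66–23.03), Neogene (23.03–2.58), Quaternary (2.58–0).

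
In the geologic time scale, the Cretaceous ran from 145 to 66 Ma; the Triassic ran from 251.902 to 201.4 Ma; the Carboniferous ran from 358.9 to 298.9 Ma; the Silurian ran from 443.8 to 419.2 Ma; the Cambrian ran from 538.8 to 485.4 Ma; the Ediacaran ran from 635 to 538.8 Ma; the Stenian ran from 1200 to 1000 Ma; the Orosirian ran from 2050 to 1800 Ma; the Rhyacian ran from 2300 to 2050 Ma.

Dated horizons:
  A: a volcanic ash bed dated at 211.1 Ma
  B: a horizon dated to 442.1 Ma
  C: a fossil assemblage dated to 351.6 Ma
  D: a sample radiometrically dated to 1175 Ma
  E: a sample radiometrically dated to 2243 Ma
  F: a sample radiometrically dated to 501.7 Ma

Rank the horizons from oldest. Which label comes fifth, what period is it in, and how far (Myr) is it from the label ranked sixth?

Larger Ma means older, so oldest first: E 2243 > D 1175 > F 501.7 > B 442.1 > C 351.6 > A 211.1.
Counting 5 along gives C (351.6 Ma); the excerpt puts that inside the Carboniferous, 358.9–298.9 Ma.
Next in line is A (211.1 Ma), and 351.6 − 211.1 = 140.5 Myr.

C, in the Carboniferous; 140.5 million years to A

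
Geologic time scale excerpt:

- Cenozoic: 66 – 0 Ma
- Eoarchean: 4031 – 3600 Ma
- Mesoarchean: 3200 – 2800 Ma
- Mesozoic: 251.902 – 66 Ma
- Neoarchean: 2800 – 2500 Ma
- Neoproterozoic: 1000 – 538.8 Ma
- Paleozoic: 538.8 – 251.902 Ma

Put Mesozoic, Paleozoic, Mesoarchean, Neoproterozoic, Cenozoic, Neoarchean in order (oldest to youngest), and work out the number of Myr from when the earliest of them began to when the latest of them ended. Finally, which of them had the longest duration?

Mesoarchean, Neoarchean, Neoproterozoic, Paleozoic, Mesozoic, Cenozoic; total span 3200 Myr; longest is Neoproterozoic

From the excerpt: Mesozoic 251.902–66; Paleozoic 538.8–251.902; Mesoarchean 3200–2800; Neoproterozoic 1000–538.8; Cenozoic 66–0; Neoarchean 2800–2500 (Ma).
Larger Ma is earlier, so the oldest is Mesoarchean and the youngest is Cenozoic; oldest to youngest: Mesoarchean, Neoarchean, Neoproterozoic, Paleozoic, Mesozoic, Cenozoic.
Oldest start 3200 minus youngest end 0 gives 3200 Myr overall.
Individual lengths (start − end): Neoproterozoic 461.2; Mesoarchean 400; Paleozoic 286.898; Cenozoic 66; Neoarchean 300; Mesozoic 185.902. The largest is Neoproterozoic at 461.2 Myr.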